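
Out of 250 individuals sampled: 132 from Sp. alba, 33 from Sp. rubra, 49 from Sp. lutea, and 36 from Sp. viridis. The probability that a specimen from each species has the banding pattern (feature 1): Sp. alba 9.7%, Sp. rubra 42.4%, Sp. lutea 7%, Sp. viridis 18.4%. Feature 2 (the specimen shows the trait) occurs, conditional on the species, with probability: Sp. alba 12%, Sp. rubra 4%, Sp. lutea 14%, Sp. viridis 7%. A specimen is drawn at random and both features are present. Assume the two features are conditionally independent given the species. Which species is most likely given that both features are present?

Compute prior × likelihood for every hypothesis:
  Sp. alba: 0.528 × 0.097 × 0.12 = 0.00614592
  Sp. rubra: 0.132 × 0.424 × 0.04 = 0.00223872
  Sp. lutea: 0.196 × 0.07 × 0.14 = 0.0019208
  Sp. viridis: 0.144 × 0.184 × 0.07 = 0.00185472
Normalizing constant = 0.01216016.
Largest term belongs to Sp. alba, so Sp. alba is most probable.

Sp. alba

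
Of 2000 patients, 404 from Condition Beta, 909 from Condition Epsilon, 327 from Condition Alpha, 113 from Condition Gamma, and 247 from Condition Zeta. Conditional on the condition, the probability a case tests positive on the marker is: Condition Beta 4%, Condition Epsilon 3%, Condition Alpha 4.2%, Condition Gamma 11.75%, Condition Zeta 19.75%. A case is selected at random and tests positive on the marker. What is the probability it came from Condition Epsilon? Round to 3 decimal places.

0.229

Unnormalized posteriors (prior × likelihood):
  Condition Beta: 0.202 × 0.04 = 0.00808
  Condition Epsilon: 0.4545 × 0.03 = 0.013635
  Condition Alpha: 0.1635 × 0.042 = 0.006867
  Condition Gamma: 0.0565 × 0.1175 = 0.00663875
  Condition Zeta: 0.1235 × 0.1975 = 0.02439125
Normalizing constant = 0.059612.
P(Condition Epsilon | evidence) = 0.013635 / 0.059612 ≈ 0.229.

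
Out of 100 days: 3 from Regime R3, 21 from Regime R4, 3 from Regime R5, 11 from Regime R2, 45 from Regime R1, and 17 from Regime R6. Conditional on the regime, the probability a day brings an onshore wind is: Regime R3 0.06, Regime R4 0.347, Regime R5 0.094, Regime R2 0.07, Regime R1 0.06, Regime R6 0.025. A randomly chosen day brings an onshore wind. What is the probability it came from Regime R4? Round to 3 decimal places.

Prior × likelihood for each hypothesis:
  Regime R3: 0.03 × 0.06 = 0.0018
  Regime R4: 0.21 × 0.347 = 0.07287
  Regime R5: 0.03 × 0.094 = 0.00282
  Regime R2: 0.11 × 0.07 = 0.0077
  Regime R1: 0.45 × 0.06 = 0.027
  Regime R6: 0.17 × 0.025 = 0.00425
Total = 0.11644.
P(Regime R4 | evidence) = 0.07287 / 0.11644 ≈ 0.626.

0.626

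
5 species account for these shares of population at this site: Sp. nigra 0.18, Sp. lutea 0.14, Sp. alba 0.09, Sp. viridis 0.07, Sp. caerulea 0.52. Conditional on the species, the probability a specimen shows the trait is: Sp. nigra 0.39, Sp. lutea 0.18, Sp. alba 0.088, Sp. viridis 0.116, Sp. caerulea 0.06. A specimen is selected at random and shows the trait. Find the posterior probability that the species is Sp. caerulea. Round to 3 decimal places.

Prior × likelihood for each hypothesis:
  Sp. nigra: 0.18 × 0.39 = 0.0702
  Sp. lutea: 0.14 × 0.18 = 0.0252
  Sp. alba: 0.09 × 0.088 = 0.00792
  Sp. viridis: 0.07 × 0.116 = 0.00812
  Sp. caerulea: 0.52 × 0.06 = 0.0312
Normalizing constant = 0.14264.
P(Sp. caerulea | evidence) = 0.0312 / 0.14264 ≈ 0.219.

0.219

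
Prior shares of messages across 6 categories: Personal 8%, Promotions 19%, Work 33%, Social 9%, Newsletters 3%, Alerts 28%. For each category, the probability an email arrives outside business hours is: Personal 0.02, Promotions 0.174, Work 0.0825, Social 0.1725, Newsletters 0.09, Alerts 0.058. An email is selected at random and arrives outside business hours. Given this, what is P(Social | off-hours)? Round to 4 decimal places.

Unnormalized posteriors (prior × likelihood):
  Personal: 0.08 × 0.02 = 0.0016
  Promotions: 0.19 × 0.174 = 0.03306
  Work: 0.33 × 0.0825 = 0.027225
  Social: 0.09 × 0.1725 = 0.015525
  Newsletters: 0.03 × 0.09 = 0.0027
  Alerts: 0.28 × 0.058 = 0.01624
Sum = 0.09635.
P(Social | evidence) = 0.015525 / 0.09635 ≈ 0.1611.

0.1611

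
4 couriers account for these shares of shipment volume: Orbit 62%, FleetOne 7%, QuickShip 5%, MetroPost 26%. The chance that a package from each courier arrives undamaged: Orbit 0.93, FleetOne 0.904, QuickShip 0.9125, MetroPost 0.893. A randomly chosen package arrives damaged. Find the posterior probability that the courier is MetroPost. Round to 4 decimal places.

Taking complements, P(damaged | each) = Orbit 0.07, FleetOne 0.096, QuickShip 0.0875, MetroPost 0.107.
Prior × likelihood for each hypothesis:
  Orbit: 0.62 × 0.07 = 0.0434
  FleetOne: 0.07 × 0.096 = 0.00672
  QuickShip: 0.05 × 0.0875 = 0.004375
  MetroPost: 0.26 × 0.107 = 0.02782
Total = 0.082315.
P(MetroPost | evidence) = 0.02782 / 0.082315 ≈ 0.3380.

0.3380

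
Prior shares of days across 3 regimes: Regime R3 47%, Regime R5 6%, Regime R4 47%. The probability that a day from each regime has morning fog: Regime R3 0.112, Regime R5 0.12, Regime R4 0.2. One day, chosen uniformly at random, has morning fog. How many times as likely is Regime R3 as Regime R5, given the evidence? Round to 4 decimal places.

7.3111

By Bayes' rule, posterior ∝ prior × likelihood:
  Regime R3: 0.47 × 0.112 = 0.05264
  Regime R5: 0.06 × 0.12 = 0.0072
  Regime R4: 0.47 × 0.2 = 0.094
Total = 0.15384.
The ratio is 0.05264 / 0.0072 (the normalizer cancels) = 7.3111.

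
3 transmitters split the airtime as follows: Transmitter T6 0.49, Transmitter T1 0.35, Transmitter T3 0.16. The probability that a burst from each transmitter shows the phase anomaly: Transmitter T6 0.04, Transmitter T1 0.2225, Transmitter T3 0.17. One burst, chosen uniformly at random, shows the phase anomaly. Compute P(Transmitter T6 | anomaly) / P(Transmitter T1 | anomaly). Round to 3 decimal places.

Unnormalized posteriors (prior × likelihood):
  Transmitter T6: 0.49 × 0.04 = 0.0196
  Transmitter T1: 0.35 × 0.2225 = 0.077875
  Transmitter T3: 0.16 × 0.17 = 0.0272
Sum = 0.124675.
The ratio is 0.0196 / 0.077875 (the normalizer cancels) = 0.252.

0.252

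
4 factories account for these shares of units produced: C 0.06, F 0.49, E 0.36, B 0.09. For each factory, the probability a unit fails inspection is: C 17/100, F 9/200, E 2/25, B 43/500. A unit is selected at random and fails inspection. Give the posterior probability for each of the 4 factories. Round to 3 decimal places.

By Bayes' rule, posterior ∝ prior × likelihood:
  C: 0.06 × 0.17 = 0.0102
  F: 0.49 × 0.045 = 0.02205
  E: 0.36 × 0.08 = 0.0288
  B: 0.09 × 0.086 = 0.00774
Total = 0.06879.
P(C | nonconforming) = 0.0102/0.06879 ≈ 0.148
P(F | nonconforming) = 0.02205/0.06879 ≈ 0.321
P(E | nonconforming) = 0.0288/0.06879 ≈ 0.419
P(B | nonconforming) = 0.00774/0.06879 ≈ 0.113
(Check: 0.148+0.321+0.419+0.113 = 1.001.)

C 0.148, F 0.321, E 0.419, B 0.113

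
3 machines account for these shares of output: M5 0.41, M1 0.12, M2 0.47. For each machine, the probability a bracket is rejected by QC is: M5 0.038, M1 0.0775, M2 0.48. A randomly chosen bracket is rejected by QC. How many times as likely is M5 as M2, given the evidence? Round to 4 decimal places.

By Bayes' rule, posterior ∝ prior × likelihood:
  M5: 0.41 × 0.038 = 0.01558
  M1: 0.12 × 0.0775 = 0.0093
  M2: 0.47 × 0.48 = 0.2256
Normalizing constant = 0.25048.
The ratio is 0.01558 / 0.2256 (the normalizer cancels) = 0.0691.

0.0691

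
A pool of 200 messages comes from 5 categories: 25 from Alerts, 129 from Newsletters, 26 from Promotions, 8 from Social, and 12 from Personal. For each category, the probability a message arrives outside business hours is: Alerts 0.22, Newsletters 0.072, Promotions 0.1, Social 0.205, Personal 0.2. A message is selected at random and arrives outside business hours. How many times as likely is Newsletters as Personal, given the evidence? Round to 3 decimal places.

3.870

Compute prior × likelihood for every hypothesis:
  Alerts: 0.125 × 0.22 = 0.0275
  Newsletters: 0.645 × 0.072 = 0.04644
  Promotions: 0.13 × 0.1 = 0.013
  Social: 0.04 × 0.205 = 0.0082
  Personal: 0.06 × 0.2 = 0.012
Total = 0.10714.
The ratio is 0.04644 / 0.012 (the normalizer cancels) = 3.870.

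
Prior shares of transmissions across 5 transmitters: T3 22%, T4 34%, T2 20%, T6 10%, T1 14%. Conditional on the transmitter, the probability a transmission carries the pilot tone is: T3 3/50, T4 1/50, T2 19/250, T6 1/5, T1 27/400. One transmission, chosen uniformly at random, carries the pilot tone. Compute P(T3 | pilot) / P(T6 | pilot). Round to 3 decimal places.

Compute prior × likelihood for every hypothesis:
  T3: 0.22 × 0.06 = 0.0132
  T4: 0.34 × 0.02 = 0.0068
  T2: 0.2 × 0.076 = 0.0152
  T6: 0.1 × 0.2 = 0.02
  T1: 0.14 × 0.0675 = 0.00945
Normalizing constant = 0.06465.
The ratio is 0.0132 / 0.02 (the normalizer cancels) = 0.660.

0.660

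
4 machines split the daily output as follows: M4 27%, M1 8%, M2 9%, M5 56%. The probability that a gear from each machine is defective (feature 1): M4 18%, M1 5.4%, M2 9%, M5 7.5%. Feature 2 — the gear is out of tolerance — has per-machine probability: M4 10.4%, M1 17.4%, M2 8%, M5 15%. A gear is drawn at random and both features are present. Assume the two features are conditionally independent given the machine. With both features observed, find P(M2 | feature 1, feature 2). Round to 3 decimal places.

0.051

By Bayes' rule, posterior ∝ prior × likelihood:
  M4: 0.27 × 0.18 × 0.104 = 0.0050544
  M1: 0.08 × 0.054 × 0.174 = 0.00075168
  M2: 0.09 × 0.09 × 0.08 = 0.000648
  M5: 0.56 × 0.075 × 0.15 = 0.0063
Total = 0.01275408.
P(M2 | evidence) = 0.000648 / 0.01275408 ≈ 0.051.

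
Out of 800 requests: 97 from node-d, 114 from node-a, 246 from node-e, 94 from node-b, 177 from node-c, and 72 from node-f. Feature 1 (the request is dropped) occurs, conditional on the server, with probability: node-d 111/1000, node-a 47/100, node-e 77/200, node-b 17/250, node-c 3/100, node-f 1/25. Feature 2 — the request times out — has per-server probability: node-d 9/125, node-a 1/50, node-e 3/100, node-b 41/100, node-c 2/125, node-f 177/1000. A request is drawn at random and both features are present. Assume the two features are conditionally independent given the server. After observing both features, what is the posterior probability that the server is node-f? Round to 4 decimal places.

0.0645

By Bayes' rule, posterior ∝ prior × likelihood:
  node-d: 0.12125 × 0.111 × 0.072 = 0.00096903
  node-a: 0.1425 × 0.47 × 0.02 = 0.0013395
  node-e: 0.3075 × 0.385 × 0.03 = 0.003551625
  node-b: 0.1175 × 0.068 × 0.41 = 0.0032759
  node-c: 0.22125 × 0.03 × 0.016 = 0.0001062
  node-f: 0.09 × 0.04 × 0.177 = 0.0006372
Normalizing constant = 0.009879455.
P(node-f | evidence) = 0.0006372 / 0.009879455 ≈ 0.0645.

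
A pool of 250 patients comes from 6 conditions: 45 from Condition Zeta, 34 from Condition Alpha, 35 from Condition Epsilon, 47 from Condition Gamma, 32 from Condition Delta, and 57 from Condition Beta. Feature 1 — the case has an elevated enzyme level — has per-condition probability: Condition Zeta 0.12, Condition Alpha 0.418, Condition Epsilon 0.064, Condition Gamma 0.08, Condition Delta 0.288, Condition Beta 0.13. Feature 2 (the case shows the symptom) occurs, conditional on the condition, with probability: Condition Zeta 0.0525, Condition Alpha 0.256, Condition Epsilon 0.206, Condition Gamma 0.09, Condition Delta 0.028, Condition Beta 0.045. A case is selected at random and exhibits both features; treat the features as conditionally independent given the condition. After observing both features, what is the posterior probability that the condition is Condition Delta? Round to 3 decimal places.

Prior × likelihood for each hypothesis:
  Condition Zeta: 0.18 × 0.12 × 0.0525 = 0.001134
  Condition Alpha: 0.136 × 0.418 × 0.256 = 0.014553088
  Condition Epsilon: 0.14 × 0.064 × 0.206 = 0.00184576
  Condition Gamma: 0.188 × 0.08 × 0.09 = 0.0013536
  Condition Delta: 0.128 × 0.288 × 0.028 = 0.001032192
  Condition Beta: 0.228 × 0.13 × 0.045 = 0.0013338
Total = 0.02125244.
P(Condition Delta | evidence) = 0.001032192 / 0.02125244 ≈ 0.049.

0.049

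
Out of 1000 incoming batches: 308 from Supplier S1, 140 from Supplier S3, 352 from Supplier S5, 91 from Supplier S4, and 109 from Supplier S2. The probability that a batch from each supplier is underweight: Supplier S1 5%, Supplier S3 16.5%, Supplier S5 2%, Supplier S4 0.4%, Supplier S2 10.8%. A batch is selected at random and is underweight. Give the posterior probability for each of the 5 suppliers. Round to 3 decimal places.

By Bayes' rule, posterior ∝ prior × likelihood:
  Supplier S1: 0.308 × 0.05 = 0.0154
  Supplier S3: 0.14 × 0.165 = 0.0231
  Supplier S5: 0.352 × 0.02 = 0.00704
  Supplier S4: 0.091 × 0.004 = 0.000364
  Supplier S2: 0.109 × 0.108 = 0.011772
Sum = 0.057676.
P(Supplier S1 | underweight) = 0.0154/0.057676 ≈ 0.267
P(Supplier S3 | underweight) = 0.0231/0.057676 ≈ 0.401
P(Supplier S5 | underweight) = 0.00704/0.057676 ≈ 0.122
P(Supplier S4 | underweight) = 0.000364/0.057676 ≈ 0.006
P(Supplier S2 | underweight) = 0.011772/0.057676 ≈ 0.204

Supplier S1 0.267, Supplier S3 0.401, Supplier S5 0.122, Supplier S4 0.006, Supplier S2 0.204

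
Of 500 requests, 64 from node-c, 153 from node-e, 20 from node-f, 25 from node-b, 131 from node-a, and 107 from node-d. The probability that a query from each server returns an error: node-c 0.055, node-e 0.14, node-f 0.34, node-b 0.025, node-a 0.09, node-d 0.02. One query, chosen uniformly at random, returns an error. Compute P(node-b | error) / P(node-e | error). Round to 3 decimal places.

Compute prior × likelihood for every hypothesis:
  node-c: 0.128 × 0.055 = 0.00704
  node-e: 0.306 × 0.14 = 0.04284
  node-f: 0.04 × 0.34 = 0.0136
  node-b: 0.05 × 0.025 = 0.00125
  node-a: 0.262 × 0.09 = 0.02358
  node-d: 0.214 × 0.02 = 0.00428
Total = 0.09259.
The ratio is 0.00125 / 0.04284 (the normalizer cancels) = 0.029.

0.029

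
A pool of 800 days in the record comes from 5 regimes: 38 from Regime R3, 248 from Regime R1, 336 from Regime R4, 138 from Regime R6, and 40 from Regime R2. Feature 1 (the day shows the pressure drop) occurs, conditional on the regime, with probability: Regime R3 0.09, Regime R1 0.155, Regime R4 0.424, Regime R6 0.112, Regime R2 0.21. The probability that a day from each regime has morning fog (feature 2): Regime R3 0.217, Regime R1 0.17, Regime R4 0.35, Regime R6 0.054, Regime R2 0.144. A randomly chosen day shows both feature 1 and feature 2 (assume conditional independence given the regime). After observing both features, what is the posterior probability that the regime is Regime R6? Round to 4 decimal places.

0.0141

Prior × likelihood for each hypothesis:
  Regime R3: 0.0475 × 0.09 × 0.217 = 0.000927675
  Regime R1: 0.31 × 0.155 × 0.17 = 0.0081685
  Regime R4: 0.42 × 0.424 × 0.35 = 0.062328
  Regime R6: 0.1725 × 0.112 × 0.054 = 0.00104328
  Regime R2: 0.05 × 0.21 × 0.144 = 0.001512
Normalizing constant = 0.073979455.
P(Regime R6 | evidence) = 0.00104328 / 0.073979455 ≈ 0.0141.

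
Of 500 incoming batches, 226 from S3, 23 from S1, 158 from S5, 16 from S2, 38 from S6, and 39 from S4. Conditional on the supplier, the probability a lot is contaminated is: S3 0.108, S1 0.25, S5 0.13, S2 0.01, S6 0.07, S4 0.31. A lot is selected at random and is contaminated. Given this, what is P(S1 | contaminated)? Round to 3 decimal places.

By Bayes' rule, posterior ∝ prior × likelihood:
  S3: 0.452 × 0.108 = 0.048816
  S1: 0.046 × 0.25 = 0.0115
  S5: 0.316 × 0.13 = 0.04108
  S2: 0.032 × 0.01 = 0.00032
  S6: 0.076 × 0.07 = 0.00532
  S4: 0.078 × 0.31 = 0.02418
Sum = 0.131216.
P(S1 | evidence) = 0.0115 / 0.131216 ≈ 0.088.

0.088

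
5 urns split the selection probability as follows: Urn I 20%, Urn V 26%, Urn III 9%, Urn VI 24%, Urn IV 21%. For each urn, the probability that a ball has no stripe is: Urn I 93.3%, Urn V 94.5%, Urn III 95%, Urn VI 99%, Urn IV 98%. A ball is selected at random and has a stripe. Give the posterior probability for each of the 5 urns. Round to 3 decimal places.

Taking complements, P(striped | each) = Urn I 0.067, Urn V 0.055, Urn III 0.05, Urn VI 0.01, Urn IV 0.02.
Prior × likelihood for each hypothesis:
  Urn I: 0.2 × 0.067 = 0.0134
  Urn V: 0.26 × 0.055 = 0.0143
  Urn III: 0.09 × 0.05 = 0.0045
  Urn VI: 0.24 × 0.01 = 0.0024
  Urn IV: 0.21 × 0.02 = 0.0042
Normalizing constant = 0.0388.
P(Urn I | striped) = 0.0134/0.0388 ≈ 0.345
P(Urn V | striped) = 0.0143/0.0388 ≈ 0.369
P(Urn III | striped) = 0.0045/0.0388 ≈ 0.116
P(Urn VI | striped) = 0.0024/0.0388 ≈ 0.062
P(Urn IV | striped) = 0.0042/0.0388 ≈ 0.108

Urn I 0.345, Urn V 0.369, Urn III 0.116, Urn VI 0.062, Urn IV 0.108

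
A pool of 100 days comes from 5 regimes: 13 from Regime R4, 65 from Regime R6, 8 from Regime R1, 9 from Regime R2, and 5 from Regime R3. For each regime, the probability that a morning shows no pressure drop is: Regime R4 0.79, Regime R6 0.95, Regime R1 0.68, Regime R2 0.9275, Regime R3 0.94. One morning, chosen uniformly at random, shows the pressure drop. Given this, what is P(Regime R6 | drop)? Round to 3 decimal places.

0.342

Taking complements, P(drop | each) = Regime R4 0.21, Regime R6 0.05, Regime R1 0.32, Regime R2 0.0725, Regime R3 0.06.
Unnormalized posteriors (prior × likelihood):
  Regime R4: 0.13 × 0.21 = 0.0273
  Regime R6: 0.65 × 0.05 = 0.0325
  Regime R1: 0.08 × 0.32 = 0.0256
  Regime R2: 0.09 × 0.0725 = 0.006525
  Regime R3: 0.05 × 0.06 = 0.003
Sum = 0.094925.
P(Regime R6 | evidence) = 0.0325 / 0.094925 ≈ 0.342.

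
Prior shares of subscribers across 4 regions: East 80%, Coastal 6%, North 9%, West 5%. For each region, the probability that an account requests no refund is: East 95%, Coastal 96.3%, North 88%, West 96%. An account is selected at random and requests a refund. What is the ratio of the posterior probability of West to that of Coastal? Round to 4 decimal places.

0.9009

Taking complements, P(refund | each) = East 0.05, Coastal 0.037, North 0.12, West 0.04.
Prior × likelihood for each hypothesis:
  East: 0.8 × 0.05 = 0.04
  Coastal: 0.06 × 0.037 = 0.00222
  North: 0.09 × 0.12 = 0.0108
  West: 0.05 × 0.04 = 0.002
Normalizing constant = 0.05502.
The ratio is 0.002 / 0.00222 (the normalizer cancels) = 0.9009.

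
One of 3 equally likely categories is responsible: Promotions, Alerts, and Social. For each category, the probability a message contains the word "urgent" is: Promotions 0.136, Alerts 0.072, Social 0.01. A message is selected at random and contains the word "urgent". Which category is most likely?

With a uniform prior (1/3 each), posterior ∝ likelihood:
  Promotions: 0.136
  Alerts: 0.072
  Social: 0.01
Normalizing constant = 0.218.
Largest term belongs to Promotions, so Promotions is most probable.

Promotions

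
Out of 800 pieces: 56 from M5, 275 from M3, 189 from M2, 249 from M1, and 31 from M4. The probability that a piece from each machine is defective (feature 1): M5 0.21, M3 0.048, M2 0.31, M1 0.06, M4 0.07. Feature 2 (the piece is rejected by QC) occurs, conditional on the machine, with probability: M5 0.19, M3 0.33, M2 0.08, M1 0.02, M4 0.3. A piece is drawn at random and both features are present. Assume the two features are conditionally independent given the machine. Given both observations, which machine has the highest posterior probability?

Compute prior × likelihood for every hypothesis:
  M5: 0.07 × 0.21 × 0.19 = 0.002793
  M3: 0.34375 × 0.048 × 0.33 = 0.005445
  M2: 0.23625 × 0.31 × 0.08 = 0.005859
  M1: 0.31125 × 0.06 × 0.02 = 0.0003735
  M4: 0.03875 × 0.07 × 0.3 = 0.00081375
Sum = 0.01528425.
Largest term belongs to M2, so M2 is most probable.

M2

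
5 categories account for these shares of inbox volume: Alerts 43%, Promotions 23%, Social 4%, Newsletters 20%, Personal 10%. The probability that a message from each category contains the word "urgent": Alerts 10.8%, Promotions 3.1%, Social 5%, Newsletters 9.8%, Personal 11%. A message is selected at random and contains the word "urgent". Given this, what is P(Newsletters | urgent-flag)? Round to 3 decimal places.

0.227

Unnormalized posteriors (prior × likelihood):
  Alerts: 0.43 × 0.108 = 0.04644
  Promotions: 0.23 × 0.031 = 0.00713
  Social: 0.04 × 0.05 = 0.002
  Newsletters: 0.2 × 0.098 = 0.0196
  Personal: 0.1 × 0.11 = 0.011
Total = 0.08617.
P(Newsletters | evidence) = 0.0196 / 0.08617 ≈ 0.227.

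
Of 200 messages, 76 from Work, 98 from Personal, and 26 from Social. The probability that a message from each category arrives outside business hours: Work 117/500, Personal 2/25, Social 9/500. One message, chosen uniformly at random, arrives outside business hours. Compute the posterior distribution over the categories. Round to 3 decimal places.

Work 0.682, Personal 0.300, Social 0.018

Unnormalized posteriors (prior × likelihood):
  Work: 0.38 × 0.234 = 0.08892
  Personal: 0.49 × 0.08 = 0.0392
  Social: 0.13 × 0.018 = 0.00234
Sum = 0.13046.
P(Work | off-hours) = 0.08892/0.13046 ≈ 0.682
P(Personal | off-hours) = 0.0392/0.13046 ≈ 0.300
P(Social | off-hours) = 0.00234/0.13046 ≈ 0.018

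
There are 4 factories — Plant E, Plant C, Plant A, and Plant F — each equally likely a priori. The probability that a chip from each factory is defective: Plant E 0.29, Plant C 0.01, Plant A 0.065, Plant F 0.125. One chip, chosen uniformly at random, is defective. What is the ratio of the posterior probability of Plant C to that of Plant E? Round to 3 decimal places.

0.034

With a uniform prior (1/4 each), posterior ∝ likelihood:
  Plant E: 0.29
  Plant C: 0.01
  Plant A: 0.065
  Plant F: 0.125
Normalizing constant = 0.49.
The ratio is 0.01 / 0.29 (the normalizer cancels) = 0.034.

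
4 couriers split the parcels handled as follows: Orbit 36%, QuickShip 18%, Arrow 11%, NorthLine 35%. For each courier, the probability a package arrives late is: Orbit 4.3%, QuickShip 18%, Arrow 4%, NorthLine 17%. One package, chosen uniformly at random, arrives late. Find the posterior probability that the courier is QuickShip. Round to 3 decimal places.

0.290

Prior × likelihood for each hypothesis:
  Orbit: 0.36 × 0.043 = 0.01548
  QuickShip: 0.18 × 0.18 = 0.0324
  Arrow: 0.11 × 0.04 = 0.0044
  NorthLine: 0.35 × 0.17 = 0.0595
Total = 0.11178.
P(QuickShip | evidence) = 0.0324 / 0.11178 ≈ 0.290.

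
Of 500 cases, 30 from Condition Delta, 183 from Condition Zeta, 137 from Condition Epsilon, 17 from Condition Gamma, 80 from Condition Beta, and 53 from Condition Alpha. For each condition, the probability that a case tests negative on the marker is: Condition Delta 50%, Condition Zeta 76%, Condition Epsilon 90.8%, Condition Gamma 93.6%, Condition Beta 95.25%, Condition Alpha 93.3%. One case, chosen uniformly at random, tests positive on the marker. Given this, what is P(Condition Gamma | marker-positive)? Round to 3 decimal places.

Taking complements, P(marker-positive | each) = Condition Delta 0.5, Condition Zeta 0.24, Condition Epsilon 0.092, Condition Gamma 0.064, Condition Beta 0.0475, Condition Alpha 0.067.
Compute prior × likelihood for every hypothesis:
  Condition Delta: 0.06 × 0.5 = 0.03
  Condition Zeta: 0.366 × 0.24 = 0.08784
  Condition Epsilon: 0.274 × 0.092 = 0.025208
  Condition Gamma: 0.034 × 0.064 = 0.002176
  Condition Beta: 0.16 × 0.0475 = 0.0076
  Condition Alpha: 0.106 × 0.067 = 0.007102
Total = 0.159926.
P(Condition Gamma | evidence) = 0.002176 / 0.159926 ≈ 0.014.

0.014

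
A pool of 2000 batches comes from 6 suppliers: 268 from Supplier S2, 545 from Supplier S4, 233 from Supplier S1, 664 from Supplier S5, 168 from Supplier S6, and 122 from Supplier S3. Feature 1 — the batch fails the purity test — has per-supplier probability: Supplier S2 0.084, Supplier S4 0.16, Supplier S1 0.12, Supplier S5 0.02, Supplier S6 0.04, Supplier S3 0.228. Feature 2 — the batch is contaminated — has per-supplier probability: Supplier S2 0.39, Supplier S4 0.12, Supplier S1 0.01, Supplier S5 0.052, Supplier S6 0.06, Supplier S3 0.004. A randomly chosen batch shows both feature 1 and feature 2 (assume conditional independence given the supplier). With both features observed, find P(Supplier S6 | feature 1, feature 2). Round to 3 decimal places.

0.019

Prior × likelihood for each hypothesis:
  Supplier S2: 0.134 × 0.084 × 0.39 = 0.00438984
  Supplier S4: 0.2725 × 0.16 × 0.12 = 0.005232
  Supplier S1: 0.1165 × 0.12 × 0.01 = 0.0001398
  Supplier S5: 0.332 × 0.02 × 0.052 = 0.00034528
  Supplier S6: 0.084 × 0.04 × 0.06 = 0.0002016
  Supplier S3: 0.061 × 0.228 × 0.004 = 0.000055632
Normalizing constant = 0.010364152.
P(Supplier S6 | evidence) = 0.0002016 / 0.010364152 ≈ 0.019.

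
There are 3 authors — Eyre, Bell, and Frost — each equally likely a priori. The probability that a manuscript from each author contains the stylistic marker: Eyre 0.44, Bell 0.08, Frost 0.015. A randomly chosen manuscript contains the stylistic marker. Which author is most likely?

With a uniform prior (1/3 each), posterior ∝ likelihood:
  Eyre: 0.44
  Bell: 0.08
  Frost: 0.015
Sum = 0.535.
Largest term belongs to Eyre, so Eyre is most probable.

Eyre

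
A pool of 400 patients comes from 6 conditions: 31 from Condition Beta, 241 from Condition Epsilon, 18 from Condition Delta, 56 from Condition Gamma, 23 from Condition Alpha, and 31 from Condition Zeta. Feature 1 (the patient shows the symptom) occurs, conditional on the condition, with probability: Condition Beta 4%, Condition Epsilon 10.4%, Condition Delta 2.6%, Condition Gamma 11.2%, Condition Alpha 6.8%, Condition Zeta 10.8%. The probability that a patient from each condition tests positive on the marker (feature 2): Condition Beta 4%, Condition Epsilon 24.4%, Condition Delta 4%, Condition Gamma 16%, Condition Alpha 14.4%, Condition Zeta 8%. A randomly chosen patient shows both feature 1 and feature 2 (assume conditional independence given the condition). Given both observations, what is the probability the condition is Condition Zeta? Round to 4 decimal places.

0.0349

Compute prior × likelihood for every hypothesis:
  Condition Beta: 0.0775 × 0.04 × 0.04 = 0.000124
  Condition Epsilon: 0.6025 × 0.104 × 0.244 = 0.01528904
  Condition Delta: 0.045 × 0.026 × 0.04 = 0.0000468
  Condition Gamma: 0.14 × 0.112 × 0.16 = 0.0025088
  Condition Alpha: 0.0575 × 0.068 × 0.144 = 0.00056304
  Condition Zeta: 0.0775 × 0.108 × 0.08 = 0.0006696
Total = 0.01920128.
P(Condition Zeta | evidence) = 0.0006696 / 0.01920128 ≈ 0.0349.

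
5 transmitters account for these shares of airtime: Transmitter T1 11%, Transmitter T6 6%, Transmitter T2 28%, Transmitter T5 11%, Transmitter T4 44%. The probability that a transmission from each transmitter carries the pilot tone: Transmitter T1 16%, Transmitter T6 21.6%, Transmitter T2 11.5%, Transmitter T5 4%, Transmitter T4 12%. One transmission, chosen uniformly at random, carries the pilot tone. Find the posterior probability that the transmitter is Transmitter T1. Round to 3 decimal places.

0.147

Prior × likelihood for each hypothesis:
  Transmitter T1: 0.11 × 0.16 = 0.0176
  Transmitter T6: 0.06 × 0.216 = 0.01296
  Transmitter T2: 0.28 × 0.115 = 0.0322
  Transmitter T5: 0.11 × 0.04 = 0.0044
  Transmitter T4: 0.44 × 0.12 = 0.0528
Sum = 0.11996.
P(Transmitter T1 | evidence) = 0.0176 / 0.11996 ≈ 0.147.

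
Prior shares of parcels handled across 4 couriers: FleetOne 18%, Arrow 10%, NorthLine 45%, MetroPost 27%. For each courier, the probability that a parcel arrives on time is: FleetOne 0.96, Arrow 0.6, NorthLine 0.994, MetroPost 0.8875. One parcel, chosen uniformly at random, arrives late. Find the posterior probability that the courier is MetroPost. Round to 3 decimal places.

0.378

Taking complements, P(late | each) = FleetOne 0.04, Arrow 0.4, NorthLine 0.006, MetroPost 0.1125.
Compute prior × likelihood for every hypothesis:
  FleetOne: 0.18 × 0.04 = 0.0072
  Arrow: 0.1 × 0.4 = 0.04
  NorthLine: 0.45 × 0.006 = 0.0027
  MetroPost: 0.27 × 0.1125 = 0.030375
Normalizing constant = 0.080275.
P(MetroPost | evidence) = 0.030375 / 0.080275 ≈ 0.378.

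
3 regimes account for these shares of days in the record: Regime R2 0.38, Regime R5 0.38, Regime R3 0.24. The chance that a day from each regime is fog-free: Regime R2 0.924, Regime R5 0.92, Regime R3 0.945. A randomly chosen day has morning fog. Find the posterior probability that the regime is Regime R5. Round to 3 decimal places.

Taking complements, P(fog | each) = Regime R2 0.076, Regime R5 0.08, Regime R3 0.055.
Compute prior × likelihood for every hypothesis:
  Regime R2: 0.38 × 0.076 = 0.02888
  Regime R5: 0.38 × 0.08 = 0.0304
  Regime R3: 0.24 × 0.055 = 0.0132
Total = 0.07248.
P(Regime R5 | evidence) = 0.0304 / 0.07248 ≈ 0.419.

0.419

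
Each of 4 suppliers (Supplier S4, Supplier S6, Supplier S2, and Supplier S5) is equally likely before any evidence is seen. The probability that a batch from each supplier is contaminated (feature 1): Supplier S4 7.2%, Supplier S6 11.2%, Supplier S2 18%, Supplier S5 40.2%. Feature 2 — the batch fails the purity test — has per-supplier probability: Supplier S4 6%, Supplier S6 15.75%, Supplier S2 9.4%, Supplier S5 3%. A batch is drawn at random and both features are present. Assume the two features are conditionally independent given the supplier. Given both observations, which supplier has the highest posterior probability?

With a uniform prior (1/4 each), posterior ∝ likelihood:
  Supplier S4: 0.072 × 0.06 = 0.00432
  Supplier S6: 0.112 × 0.1575 = 0.01764
  Supplier S2: 0.18 × 0.094 = 0.01692
  Supplier S5: 0.402 × 0.03 = 0.01206
Sum = 0.05094.
Largest term belongs to Supplier S6, so Supplier S6 is most probable.

Supplier S6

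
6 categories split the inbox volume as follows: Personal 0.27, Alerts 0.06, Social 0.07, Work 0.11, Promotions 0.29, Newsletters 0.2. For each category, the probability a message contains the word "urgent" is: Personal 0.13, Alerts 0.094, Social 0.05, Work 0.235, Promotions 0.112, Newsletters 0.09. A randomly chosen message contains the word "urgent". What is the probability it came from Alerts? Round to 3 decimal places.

0.047

By Bayes' rule, posterior ∝ prior × likelihood:
  Personal: 0.27 × 0.13 = 0.0351
  Alerts: 0.06 × 0.094 = 0.00564
  Social: 0.07 × 0.05 = 0.0035
  Work: 0.11 × 0.235 = 0.02585
  Promotions: 0.29 × 0.112 = 0.03248
  Newsletters: 0.2 × 0.09 = 0.018
Sum = 0.12057.
P(Alerts | evidence) = 0.00564 / 0.12057 ≈ 0.047.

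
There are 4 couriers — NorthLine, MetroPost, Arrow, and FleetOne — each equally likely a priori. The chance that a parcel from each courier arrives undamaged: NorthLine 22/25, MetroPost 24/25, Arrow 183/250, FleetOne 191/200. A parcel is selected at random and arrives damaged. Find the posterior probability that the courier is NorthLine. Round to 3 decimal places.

0.254

Taking complements, P(damaged | each) = NorthLine 0.12, MetroPost 0.04, Arrow 0.268, FleetOne 0.045.
With a uniform prior (1/4 each), posterior ∝ likelihood:
  NorthLine: 0.12
  MetroPost: 0.04
  Arrow: 0.268
  FleetOne: 0.045
Total = 0.473.
P(NorthLine | evidence) = 0.12 / 0.473 ≈ 0.254.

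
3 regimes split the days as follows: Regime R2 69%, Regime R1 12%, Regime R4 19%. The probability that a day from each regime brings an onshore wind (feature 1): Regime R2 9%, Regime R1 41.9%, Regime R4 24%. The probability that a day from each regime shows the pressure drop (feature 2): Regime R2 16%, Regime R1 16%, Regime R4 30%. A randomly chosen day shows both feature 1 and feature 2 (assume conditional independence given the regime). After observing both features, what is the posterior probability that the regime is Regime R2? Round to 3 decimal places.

Compute prior × likelihood for every hypothesis:
  Regime R2: 0.69 × 0.09 × 0.16 = 0.009936
  Regime R1: 0.12 × 0.419 × 0.16 = 0.0080448
  Regime R4: 0.19 × 0.24 × 0.3 = 0.01368
Sum = 0.0316608.
P(Regime R2 | evidence) = 0.009936 / 0.0316608 ≈ 0.314.

0.314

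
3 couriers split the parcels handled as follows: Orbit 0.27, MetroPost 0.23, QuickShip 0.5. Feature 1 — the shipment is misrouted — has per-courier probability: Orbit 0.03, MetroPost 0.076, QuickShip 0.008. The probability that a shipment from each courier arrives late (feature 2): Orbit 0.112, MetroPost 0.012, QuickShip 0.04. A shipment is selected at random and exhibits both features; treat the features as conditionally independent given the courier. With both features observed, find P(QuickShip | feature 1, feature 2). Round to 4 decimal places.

0.1253

Prior × likelihood for each hypothesis:
  Orbit: 0.27 × 0.03 × 0.112 = 0.0009072
  MetroPost: 0.23 × 0.076 × 0.012 = 0.00020976
  QuickShip: 0.5 × 0.008 × 0.04 = 0.00016
Sum = 0.00127696.
P(QuickShip | evidence) = 0.00016 / 0.00127696 ≈ 0.1253.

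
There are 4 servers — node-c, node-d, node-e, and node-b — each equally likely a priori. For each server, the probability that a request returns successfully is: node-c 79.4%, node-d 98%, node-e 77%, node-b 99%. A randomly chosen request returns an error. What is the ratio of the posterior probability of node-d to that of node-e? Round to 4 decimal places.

Taking complements, P(error | each) = node-c 0.206, node-d 0.02, node-e 0.23, node-b 0.01.
With a uniform prior (1/4 each), posterior ∝ likelihood:
  node-c: 0.206
  node-d: 0.02
  node-e: 0.23
  node-b: 0.01
Sum = 0.466.
The ratio is 0.02 / 0.23 (the normalizer cancels) = 0.0870.

0.0870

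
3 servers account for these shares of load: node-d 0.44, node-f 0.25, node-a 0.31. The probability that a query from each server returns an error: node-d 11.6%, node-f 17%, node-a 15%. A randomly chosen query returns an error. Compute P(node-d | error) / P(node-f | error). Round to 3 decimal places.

1.201

Prior × likelihood for each hypothesis:
  node-d: 0.44 × 0.116 = 0.05104
  node-f: 0.25 × 0.17 = 0.0425
  node-a: 0.31 × 0.15 = 0.0465
Sum = 0.14004.
The ratio is 0.05104 / 0.0425 (the normalizer cancels) = 1.201.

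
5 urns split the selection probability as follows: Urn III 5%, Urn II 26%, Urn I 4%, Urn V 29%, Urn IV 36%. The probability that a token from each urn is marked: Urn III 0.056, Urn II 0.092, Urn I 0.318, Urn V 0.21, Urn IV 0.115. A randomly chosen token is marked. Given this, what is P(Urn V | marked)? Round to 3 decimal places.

Compute prior × likelihood for every hypothesis:
  Urn III: 0.05 × 0.056 = 0.0028
  Urn II: 0.26 × 0.092 = 0.02392
  Urn I: 0.04 × 0.318 = 0.01272
  Urn V: 0.29 × 0.21 = 0.0609
  Urn IV: 0.36 × 0.115 = 0.0414
Total = 0.14174.
P(Urn V | evidence) = 0.0609 / 0.14174 ≈ 0.430.

0.430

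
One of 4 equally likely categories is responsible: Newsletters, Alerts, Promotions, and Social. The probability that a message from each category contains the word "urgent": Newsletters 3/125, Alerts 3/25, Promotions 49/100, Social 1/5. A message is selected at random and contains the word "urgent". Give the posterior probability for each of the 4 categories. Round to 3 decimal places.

Newsletters 0.029, Alerts 0.144, Promotions 0.588, Social 0.240

Since the prior is uniform, the posterior is proportional to the likelihood:
  Newsletters: 0.024
  Alerts: 0.12
  Promotions: 0.49
  Social: 0.2
Sum = 0.834.
P(Newsletters | urgent-flag) = 0.024/0.834 ≈ 0.029
P(Alerts | urgent-flag) = 0.12/0.834 ≈ 0.144
P(Promotions | urgent-flag) = 0.49/0.834 ≈ 0.588
P(Social | urgent-flag) = 0.2/0.834 ≈ 0.240
(Check: 0.029+0.144+0.588+0.240 = 1.001.)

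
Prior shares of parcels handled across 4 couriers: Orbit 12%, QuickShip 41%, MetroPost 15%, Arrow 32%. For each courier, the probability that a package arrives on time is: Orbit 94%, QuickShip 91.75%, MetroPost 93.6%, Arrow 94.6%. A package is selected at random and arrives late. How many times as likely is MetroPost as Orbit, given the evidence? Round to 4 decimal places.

1.3333

Taking complements, P(late | each) = Orbit 0.06, QuickShip 0.0825, MetroPost 0.064, Arrow 0.054.
Prior × likelihood for each hypothesis:
  Orbit: 0.12 × 0.06 = 0.0072
  QuickShip: 0.41 × 0.0825 = 0.033825
  MetroPost: 0.15 × 0.064 = 0.0096
  Arrow: 0.32 × 0.054 = 0.01728
Sum = 0.067905.
The ratio is 0.0096 / 0.0072 (the normalizer cancels) = 1.3333.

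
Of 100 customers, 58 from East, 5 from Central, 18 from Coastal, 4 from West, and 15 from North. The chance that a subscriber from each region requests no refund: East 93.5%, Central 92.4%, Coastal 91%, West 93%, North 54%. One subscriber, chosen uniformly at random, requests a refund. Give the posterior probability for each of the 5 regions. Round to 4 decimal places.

Taking complements, P(refund | each) = East 0.065, Central 0.076, Coastal 0.09, West 0.07, North 0.46.
By Bayes' rule, posterior ∝ prior × likelihood:
  East: 0.58 × 0.065 = 0.0377
  Central: 0.05 × 0.076 = 0.0038
  Coastal: 0.18 × 0.09 = 0.0162
  West: 0.04 × 0.07 = 0.0028
  North: 0.15 × 0.46 = 0.069
Sum = 0.1295.
P(East | refund) = 0.0377/0.1295 ≈ 0.2911
P(Central | refund) = 0.0038/0.1295 ≈ 0.0293
P(Coastal | refund) = 0.0162/0.1295 ≈ 0.1251
P(West | refund) = 0.0028/0.1295 ≈ 0.0216
P(North | refund) = 0.069/0.1295 ≈ 0.5328

East 0.2911, Central 0.0293, Coastal 0.1251, West 0.0216, North 0.5328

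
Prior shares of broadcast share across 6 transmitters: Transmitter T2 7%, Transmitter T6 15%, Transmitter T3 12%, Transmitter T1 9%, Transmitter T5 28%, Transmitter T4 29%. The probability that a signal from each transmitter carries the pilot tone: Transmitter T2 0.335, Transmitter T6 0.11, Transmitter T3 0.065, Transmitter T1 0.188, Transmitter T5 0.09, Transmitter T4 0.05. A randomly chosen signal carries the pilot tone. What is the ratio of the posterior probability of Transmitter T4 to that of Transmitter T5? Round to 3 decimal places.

0.575

Unnormalized posteriors (prior × likelihood):
  Transmitter T2: 0.07 × 0.335 = 0.02345
  Transmitter T6: 0.15 × 0.11 = 0.0165
  Transmitter T3: 0.12 × 0.065 = 0.0078
  Transmitter T1: 0.09 × 0.188 = 0.01692
  Transmitter T5: 0.28 × 0.09 = 0.0252
  Transmitter T4: 0.29 × 0.05 = 0.0145
Normalizing constant = 0.10437.
The ratio is 0.0145 / 0.0252 (the normalizer cancels) = 0.575.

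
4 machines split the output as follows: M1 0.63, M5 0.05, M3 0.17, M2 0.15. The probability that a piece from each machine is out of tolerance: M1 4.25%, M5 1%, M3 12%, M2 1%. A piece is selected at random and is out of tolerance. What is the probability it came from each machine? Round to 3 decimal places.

M1 0.544, M5 0.010, M3 0.415, M2 0.031

Prior × likelihood for each hypothesis:
  M1: 0.63 × 0.0425 = 0.026775
  M5: 0.05 × 0.01 = 0.0005
  M3: 0.17 × 0.12 = 0.0204
  M2: 0.15 × 0.01 = 0.0015
Total = 0.049175.
P(M1 | oversize) = 0.026775/0.049175 ≈ 0.544
P(M5 | oversize) = 0.0005/0.049175 ≈ 0.010
P(M3 | oversize) = 0.0204/0.049175 ≈ 0.415
P(M2 | oversize) = 0.0015/0.049175 ≈ 0.031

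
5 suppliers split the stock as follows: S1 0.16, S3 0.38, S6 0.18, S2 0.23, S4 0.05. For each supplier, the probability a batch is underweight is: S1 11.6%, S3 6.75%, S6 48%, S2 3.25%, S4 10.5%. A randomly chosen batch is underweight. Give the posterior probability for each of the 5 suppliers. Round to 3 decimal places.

Compute prior × likelihood for every hypothesis:
  S1: 0.16 × 0.116 = 0.01856
  S3: 0.38 × 0.0675 = 0.02565
  S6: 0.18 × 0.48 = 0.0864
  S2: 0.23 × 0.0325 = 0.007475
  S4: 0.05 × 0.105 = 0.00525
Normalizing constant = 0.143335.
P(S1 | underweight) = 0.01856/0.143335 ≈ 0.129
P(S3 | underweight) = 0.02565/0.143335 ≈ 0.179
P(S6 | underweight) = 0.0864/0.143335 ≈ 0.603
P(S2 | underweight) = 0.007475/0.143335 ≈ 0.052
P(S4 | underweight) = 0.00525/0.143335 ≈ 0.037

S1 0.129, S3 0.179, S6 0.603, S2 0.052, S4 0.037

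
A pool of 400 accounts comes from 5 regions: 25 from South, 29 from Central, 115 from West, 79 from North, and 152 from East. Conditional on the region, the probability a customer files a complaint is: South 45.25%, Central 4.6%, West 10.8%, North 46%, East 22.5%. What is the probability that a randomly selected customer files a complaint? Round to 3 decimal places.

0.239

By Bayes' rule, posterior ∝ prior × likelihood:
  South: 0.0625 × 0.4525 = 0.02828125
  Central: 0.0725 × 0.046 = 0.003335
  West: 0.2875 × 0.108 = 0.03105
  North: 0.1975 × 0.46 = 0.09085
  East: 0.38 × 0.225 = 0.0855
P(complaint) = 0.02828125 + 0.003335 + 0.03105 + 0.09085 + 0.0855 = 0.23901625 → 0.239.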